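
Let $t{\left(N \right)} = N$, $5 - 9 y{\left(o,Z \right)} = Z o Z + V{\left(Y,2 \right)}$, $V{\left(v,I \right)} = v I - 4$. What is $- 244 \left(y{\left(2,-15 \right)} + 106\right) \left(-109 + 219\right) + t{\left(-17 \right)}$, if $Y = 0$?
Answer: $-1529897$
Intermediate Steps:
$V{\left(v,I \right)} = -4 + I v$ ($V{\left(v,I \right)} = I v - 4 = -4 + I v$)
$y{\left(o,Z \right)} = 1 - \frac{o Z^{2}}{9}$ ($y{\left(o,Z \right)} = \frac{5}{9} - \frac{Z o Z + \left(-4 + 2 \cdot 0\right)}{9} = \frac{5}{9} - \frac{o Z^{2} + \left(-4 + 0\right)}{9} = \frac{5}{9} - \frac{o Z^{2} - 4}{9} = \frac{5}{9} - \frac{-4 + o Z^{2}}{9} = \frac{5}{9} - \left(- \frac{4}{9} + \frac{o Z^{2}}{9}\right) = 1 - \frac{o Z^{2}}{9}$)
$- 244 \left(y{\left(2,-15 \right)} + 106\right) \left(-109 + 219\right) + t{\left(-17 \right)} = - 244 \left(\left(1 - \frac{2 \left(-15\right)^{2}}{9}\right) + 106\right) \left(-109 + 219\right) - 17 = - 244 \left(\left(1 - \frac{2}{9} \cdot 225\right) + 106\right) 110 - 17 = - 244 \left(\left(1 - 50\right) + 106\right) 110 - 17 = - 244 \left(-49 + 106\right) 110 - 17 = - 244 \cdot 57 \cdot 110 - 17 = \left(-244\right) 6270 - 17 = -1529880 - 17 = -1529897$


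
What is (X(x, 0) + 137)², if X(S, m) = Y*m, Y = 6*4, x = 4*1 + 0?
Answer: 18769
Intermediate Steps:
x = 4 (x = 4 + 0 = 4)
Y = 24
X(S, m) = 24*m
(X(x, 0) + 137)² = (24*0 + 137)² = (0 + 137)² = 137² = 18769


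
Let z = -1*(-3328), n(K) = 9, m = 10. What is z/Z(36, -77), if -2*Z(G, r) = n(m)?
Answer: -6656/9 ≈ -739.56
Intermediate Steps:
Z(G, r) = -9/2 (Z(G, r) = -½*9 = -9/2)
z = 3328
z/Z(36, -77) = 3328/(-9/2) = 3328*(-2/9) = -6656/9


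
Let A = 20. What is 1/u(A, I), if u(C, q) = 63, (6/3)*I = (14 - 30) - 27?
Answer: 1/63 ≈ 0.015873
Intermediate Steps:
I = -43/2 (I = ((14 - 30) - 27)/2 = (-16 - 27)/2 = (½)*(-43) = -43/2 ≈ -21.500)
1/u(A, I) = 1/63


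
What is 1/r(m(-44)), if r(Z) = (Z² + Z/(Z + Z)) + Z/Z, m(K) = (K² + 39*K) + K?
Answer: 2/61955 ≈ 3.2282e-5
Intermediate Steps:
m(K) = K² + 40*K
r(Z) = 3/2 + Z² (r(Z) = (Z² + Z/((2*Z))) + 1 = (Z² + (1/(2*Z))*Z) + 1 = (Z² + ½) + 1 = (½ + Z²) + 1 = 3/2 + Z²)
1/r(m(-44)) = 1/(3/2 + (-44*(40 - 44))²) = 1/(3/2 + (-44*(-4))²) = 1/(3/2 + 176²) = 1/(3/2 + 30976) = 1/(61955/2) = 2/61955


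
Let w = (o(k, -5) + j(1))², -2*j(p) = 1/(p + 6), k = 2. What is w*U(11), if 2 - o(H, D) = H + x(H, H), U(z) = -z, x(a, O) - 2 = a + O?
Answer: -79475/196 ≈ -405.48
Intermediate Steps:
x(a, O) = 2 + O + a (x(a, O) = 2 + (a + O) = 2 + (O + a) = 2 + O + a)
o(H, D) = -3*H (o(H, D) = 2 - (H + (2 + H + H)) = 2 - (H + (2 + 2*H)) = 2 - (2 + 3*H) = 2 + (-2 - 3*H) = -3*H)
j(p) = -1/(2*(6 + p)) (j(p) = -1/(2*(p + 6)) = -1/(2*(6 + p)))
w = 7225/196 (w = (-3*2 - 1/(12 + 2*1))² = (-6 - 1/(12 + 2))² = (-6 - 1/14)² = (-85/14)² = 7225/196 ≈ 36.862)
w*U(11) = 7225*(-1*11)/196 = (7225/196)*(-11) = -79475/196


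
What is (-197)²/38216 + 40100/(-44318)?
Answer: 93737831/846828344 ≈ 0.11069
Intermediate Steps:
(-197)²/38216 + 40100/(-44318) = 38809*(1/38216) + 40100*(-1/44318) = 38809/38216 - 20050/22159 = 93737831/846828344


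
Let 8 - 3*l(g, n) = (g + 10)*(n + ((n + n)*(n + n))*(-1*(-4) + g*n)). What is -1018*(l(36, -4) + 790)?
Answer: -422186996/3 ≈ -1.4073e+8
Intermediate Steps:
l(g, n) = 8/3 - (10 + g)*(n + 4*n**2*(4 + g*n))/3 (l(g, n) = 8/3 - (g + 10)*(n + ((n + n)*(n + n))*(-1*(-4) + g*n))/3 = 8/3 - (10 + g)*(n + ((2*n)*(2*n))*(4 + g*n))/3 = 8/3 - (10 + g)*(n + (4*n**2)*(4 + g*n))/3 = 8/3 - (10 + g)*(n + 4*n**2*(4 + g*n))/3)
-1018*(l(36, -4) + 790) = -1018*((8/3 - 160/3*(-4)**2 - 10/3*(-4) - 40/3*36*(-4)**3 - 16/3*36*(-4)**2 - 4/3*36**2*(-4)**3 - 1/3*36*(-4)) + 790) = -1018*((8/3 - 160/3*16 + 40/3 - 40/3*36*(-64) - 16/3*36*16 - 4/3*1296*(-64) + 48) + 790) = -1018*((8/3 - 2560/3 + 40/3 + 30720 - 3072 + 110592 + 48) + 790) = -1018*(412352/3 + 790) = -1018*414722/3 = -422186996/3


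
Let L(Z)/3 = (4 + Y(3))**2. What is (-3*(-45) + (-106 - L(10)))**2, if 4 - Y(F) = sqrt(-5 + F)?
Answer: 20041 - 15072*I*sqrt(2) ≈ 20041.0 - 21315.0*I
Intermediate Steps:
Y(F) = 4 - sqrt(-5 + F)
L(Z) = 3*(8 - I*sqrt(2))**2 (L(Z) = 3*(4 + (4 - sqrt(-5 + 3)))**2 = 3*(4 + (4 - sqrt(-2)))**2 = 3*(4 + (4 - I*sqrt(2)))**2 = 3*(8 - I*sqrt(2))**2)
(-3*(-45) + (-106 - L(10)))**2 = (-3*(-45) + (-106 - (186 - 48*I*sqrt(2))))**2 = (135 + (-106 + (-186 + 48*I*sqrt(2))))**2 = (135 + (-292 + 48*I*sqrt(2)))**2 = (-157 + 48*I*sqrt(2))**2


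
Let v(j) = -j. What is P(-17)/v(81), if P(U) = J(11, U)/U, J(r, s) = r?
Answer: 11/1377 ≈ 0.0079884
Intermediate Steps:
P(U) = 11/U
P(-17)/v(81) = (11/(-17))/((-1*81)) = (11*(-1/17))/(-81) = -11/17*(-1/81) = 11/1377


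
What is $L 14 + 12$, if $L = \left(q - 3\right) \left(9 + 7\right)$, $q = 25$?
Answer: $4940$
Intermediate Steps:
$L = 352$ ($L = \left(25 - 3\right) \left(9 + 7\right) = 22 \cdot 16 = 352$)
$L 14 + 12 = 352 \cdot 14 + 12 = 4928 + 12 = 4940$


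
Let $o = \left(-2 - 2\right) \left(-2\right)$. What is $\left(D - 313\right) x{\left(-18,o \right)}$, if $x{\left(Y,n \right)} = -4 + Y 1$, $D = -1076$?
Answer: $30558$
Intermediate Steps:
$o = 8$ ($o = \left(-4\right) \left(-2\right) = 8$)
$x{\left(Y,n \right)} = -4 + Y$
$\left(D - 313\right) x{\left(-18,o \right)} = \left(-1076 - 313\right) \left(-4 - 18\right) = \left(-1389\right) \left(-22\right) = 30558$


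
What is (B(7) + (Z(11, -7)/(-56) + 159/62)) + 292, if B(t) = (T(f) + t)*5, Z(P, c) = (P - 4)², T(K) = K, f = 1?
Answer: 82755/248 ≈ 333.69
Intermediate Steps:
Z(P, c) = (-4 + P)²
B(t) = 5 + 5*t (B(t) = (1 + t)*5 = 5 + 5*t)
(B(7) + (Z(11, -7)/(-56) + 159/62)) + 292 = ((5 + 5*7) + ((-4 + 11)²/(-56) + 159/62)) + 292 = ((5 + 35) + (7²*(-1/56) + 159*(1/62))) + 292 = (40 + (49*(-1/56) + 159/62)) + 292 = (40 + (-7/8 + 159/62)) + 292 = (40 + 419/248) + 292 = 10339/248 + 292 = 82755/248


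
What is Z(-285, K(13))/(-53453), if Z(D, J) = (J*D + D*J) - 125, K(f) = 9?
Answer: 5255/53453 ≈ 0.098311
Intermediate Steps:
Z(D, J) = -125 + 2*D*J (Z(D, J) = (D*J + D*J) - 125 = 2*D*J - 125 = -125 + 2*D*J)
Z(-285, K(13))/(-53453) = (-125 + 2*(-285)*9)/(-53453) = (-125 - 5130)*(-1/53453) = -5255*(-1/53453) = 5255/53453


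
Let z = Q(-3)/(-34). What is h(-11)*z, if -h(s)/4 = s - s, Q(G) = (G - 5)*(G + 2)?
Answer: 0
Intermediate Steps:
Q(G) = (-5 + G)*(2 + G)
h(s) = 0 (h(s) = -4*(s - s) = -4*0 = 0)
z = -4/17 (z = (-10 + (-3)**2 - 3*(-3))/(-34) = (-10 + 9 + 9)*(-1/34) = 8*(-1/34) = -4/17 ≈ -0.23529)
h(-11)*z = 0*(-4/17) = 0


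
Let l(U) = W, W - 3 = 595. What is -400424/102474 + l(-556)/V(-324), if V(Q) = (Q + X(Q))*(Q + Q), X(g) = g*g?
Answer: -754294806271/193033962864 ≈ -3.9076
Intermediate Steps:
W = 598 (W = 3 + 595 = 598)
l(U) = 598
X(g) = g**2
V(Q) = 2*Q*(Q + Q**2) (V(Q) = (Q + Q**2)*(Q + Q) = (Q + Q**2)*(2*Q) = 2*Q*(Q + Q**2))
-400424/102474 + l(-556)/V(-324) = -400424/102474 + 598/((2*(-324)**2*(1 - 324))) = -400424*1/102474 + 598/((2*104976*(-323))) = -200212/51237 + 598/(-67814496) = -200212/51237 + 598*(-1/67814496) = -200212/51237 - 299/33907248 = -754294806271/193033962864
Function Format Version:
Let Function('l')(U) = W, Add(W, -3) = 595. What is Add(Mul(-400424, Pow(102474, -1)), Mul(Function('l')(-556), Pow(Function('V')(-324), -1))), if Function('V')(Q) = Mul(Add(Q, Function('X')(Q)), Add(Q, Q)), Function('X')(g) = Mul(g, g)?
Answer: Rational(-754294806271, 193033962864) ≈ -3.9076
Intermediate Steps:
W = 598 (W = Add(3, 595) = 598)
Function('l')(U) = 598
Function('X')(g) = Pow(g, 2)
Function('V')(Q) = Mul(2, Q, Add(Q, Pow(Q, 2))) (Function('V')(Q) = Mul(Add(Q, Pow(Q, 2)), Add(Q, Q)) = Mul(Add(Q, Pow(Q, 2)), Mul(2, Q)) = Mul(2, Q, Add(Q, Pow(Q, 2))))
Add(Mul(-400424, Pow(102474, -1)), Mul(Function('l')(-556), Pow(Function('V')(-324), -1))) = Add(Mul(-400424, Pow(102474, -1)), Mul(598, Pow(Mul(2, Pow(-324, 2), Add(1, -324)), -1))) = Add(Mul(-400424, Rational(1, 102474)), Mul(598, Pow(Mul(2, 104976, -323), -1))) = Add(Rational(-200212, 51237), Mul(598, Pow(-67814496, -1))) = Add(Rational(-200212, 51237), Mul(598, Rational(-1, 67814496))) = Add(Rational(-200212, 51237), Rational(-299, 33907248)) = Rational(-754294806271, 193033962864)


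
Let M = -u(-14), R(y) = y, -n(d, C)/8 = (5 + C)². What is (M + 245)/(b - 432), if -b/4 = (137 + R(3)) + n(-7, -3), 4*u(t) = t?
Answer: -497/1728 ≈ -0.28762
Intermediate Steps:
n(d, C) = -8*(5 + C)²
u(t) = t/4
b = -432 (b = -4*((137 + 3) - 8*(5 - 3)²) = -4*(140 - 8*2²) = -4*(140 - 8*4) = -4*(140 - 32) = -4*108 = -432)
M = 7/2 (M = -(-14)/4 = -1*(-7/2) = 7/2 ≈ 3.5000)
(M + 245)/(b - 432) = (7/2 + 245)/(-432 - 432) = (497/2)/(-864) = (497/2)*(-1/864) = -497/1728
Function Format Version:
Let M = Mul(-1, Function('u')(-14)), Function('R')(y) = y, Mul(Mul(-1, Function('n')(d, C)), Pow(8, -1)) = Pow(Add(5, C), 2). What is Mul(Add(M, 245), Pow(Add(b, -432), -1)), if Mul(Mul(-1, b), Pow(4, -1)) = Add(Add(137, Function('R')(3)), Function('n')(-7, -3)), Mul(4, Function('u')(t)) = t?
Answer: Rational(-497, 1728) ≈ -0.28762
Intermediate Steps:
Function('n')(d, C) = Mul(-8, Pow(Add(5, C), 2))
Function('u')(t) = Mul(Rational(1, 4), t)
b = -432 (b = Mul(-4, Add(Add(137, 3), Mul(-8, Pow(Add(5, -3), 2)))) = Mul(-4, Add(140, Mul(-8, Pow(2, 2)))) = Mul(-4, Add(140, Mul(-8, 4))) = Mul(-4, Add(140, -32)) = Mul(-4, 108) = -432)
M = Rational(7, 2) (M = Mul(-1, Mul(Rational(1, 4), -14)) = Mul(-1, Rational(-7, 2)) = Rational(7, 2) ≈ 3.5000)
Mul(Add(M, 245), Pow(Add(b, -432), -1)) = Mul(Add(Rational(7, 2), 245), Pow(Add(-432, -432), -1)) = Mul(Rational(497, 2), Pow(-864, -1)) = Mul(Rational(497, 2), Rational(-1, 864)) = Rational(-497, 1728)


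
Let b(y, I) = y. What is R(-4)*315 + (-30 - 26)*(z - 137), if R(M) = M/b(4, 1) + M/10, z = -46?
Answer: 9807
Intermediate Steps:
R(M) = 7*M/20 (R(M) = M/4 + M/10 = 7*M/20)
R(-4)*315 + (-30 - 26)*(z - 137) = ((7/20)*(-4))*315 + (-30 - 26)*(-46 - 137) = -7/5*315 - 56*(-183) = -441 + 10248 = 9807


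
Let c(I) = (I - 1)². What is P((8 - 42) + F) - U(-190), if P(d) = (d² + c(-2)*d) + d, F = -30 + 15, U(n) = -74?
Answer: 1985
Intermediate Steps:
F = -15
c(I) = (-1 + I)²
P(d) = d² + 10*d (P(d) = (d² + (-1 - 2)²*d) + d = (d² + (-3)²*d) + d = (d² + 9*d) + d = d² + 10*d)
P((8 - 42) + F) - U(-190) = ((8 - 42) - 15)*(10 + ((8 - 42) - 15)) - 1*(-74) = (-34 - 15)*(10 + (-34 - 15)) + 74 = -49*(10 - 49) + 74 = -49*(-39) + 74 = 1911 + 74 = 1985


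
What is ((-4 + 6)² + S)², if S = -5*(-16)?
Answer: 7056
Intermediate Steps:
S = 80
((-4 + 6)² + S)² = ((-4 + 6)² + 80)² = (2² + 80)² = (4 + 80)² = 84² = 7056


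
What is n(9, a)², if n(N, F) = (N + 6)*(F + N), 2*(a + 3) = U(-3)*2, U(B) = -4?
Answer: 900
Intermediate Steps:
a = -7 (a = -3 + (-4*2)/2 = -3 + (½)*(-8) = -3 - 4 = -7)
n(N, F) = (6 + N)*(F + N)
n(9, a)² = (9² + 6*(-7) + 6*9 - 7*9)² = (81 - 42 + 54 - 63)² = 30² = 900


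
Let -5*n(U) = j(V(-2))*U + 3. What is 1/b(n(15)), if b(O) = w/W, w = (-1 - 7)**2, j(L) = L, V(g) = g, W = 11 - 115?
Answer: -13/8 ≈ -1.6250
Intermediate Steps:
W = -104
w = 64 (w = (-8)**2 = 64)
n(U) = -3/5 + 2*U/5 (n(U) = -(-2*U + 3)/5 = -(3 - 2*U)/5 = -3/5 + 2*U/5)
b(O) = -8/13 (b(O) = 64/(-104) = 64*(-1/104) = -8/13)
1/b(n(15)) = 1/(-8/13) = -13/8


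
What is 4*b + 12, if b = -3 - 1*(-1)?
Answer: 4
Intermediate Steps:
b = -2 (b = -3 + 1 = -2)
4*b + 12 = 4*(-2) + 12 = -8 + 12 = 4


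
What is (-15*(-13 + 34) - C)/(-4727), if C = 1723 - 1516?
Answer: 18/163 ≈ 0.11043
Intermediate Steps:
C = 207
(-15*(-13 + 34) - C)/(-4727) = (-15*(-13 + 34) - 1*207)/(-4727) = (-15*21 - 207)*(-1/4727) = (-315 - 207)*(-1/4727) = -522*(-1/4727) = 18/163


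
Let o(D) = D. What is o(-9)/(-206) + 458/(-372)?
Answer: -11375/9579 ≈ -1.1875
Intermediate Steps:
o(-9)/(-206) + 458/(-372) = -9/(-206) + 458/(-372) = -9*(-1/206) + 458*(-1/372) = 9/206 - 229/186 = -11375/9579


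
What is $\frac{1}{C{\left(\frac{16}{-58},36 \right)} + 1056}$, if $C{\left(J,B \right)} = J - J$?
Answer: $\frac{1}{1056} \approx 0.00094697$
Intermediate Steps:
$C{\left(J,B \right)} = 0$
$\frac{1}{C{\left(\frac{16}{-58},36 \right)} + 1056} = \frac{1}{0 + 1056} = \frac{1}{1056}$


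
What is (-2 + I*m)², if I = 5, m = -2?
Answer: 144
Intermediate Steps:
(-2 + I*m)² = (-2 + 5*(-2))² = (-2 - 10)² = (-12)² = 144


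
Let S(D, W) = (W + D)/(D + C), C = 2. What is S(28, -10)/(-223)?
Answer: -3/1115 ≈ -0.0026906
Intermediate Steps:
S(D, W) = (D + W)/(2 + D) (S(D, W) = (W + D)/(D + 2) = (D + W)/(2 + D))
S(28, -10)/(-223) = ((28 - 10)/(2 + 28))/(-223) = (18/30)*(-1/223) = ((1/30)*18)*(-1/223) = (⅗)*(-1/223) = -3/1115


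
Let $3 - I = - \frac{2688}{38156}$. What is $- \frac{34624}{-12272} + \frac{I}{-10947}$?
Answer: $\frac{75316614783}{26697591037} \approx 2.8211$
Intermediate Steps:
$I = \frac{29289}{9539}$ ($I = 3 - - \frac{2688}{38156} = 3 - \left(-2688\right) \frac{1}{38156} = 3 - - \frac{672}{9539} = 3 + \frac{672}{9539} = \frac{29289}{9539} \approx 3.0704$)
$- \frac{34624}{-12272} + \frac{I}{-10947} = - \frac{34624}{-12272} + \frac{29289}{9539 \left(-10947\right)} = \left(-34624\right) \left(- \frac{1}{12272}\right) + \frac{29289}{9539} \left(- \frac{1}{10947}\right) = \frac{2164}{767} - \frac{9763}{34807811} = \frac{75316614783}{26697591037}$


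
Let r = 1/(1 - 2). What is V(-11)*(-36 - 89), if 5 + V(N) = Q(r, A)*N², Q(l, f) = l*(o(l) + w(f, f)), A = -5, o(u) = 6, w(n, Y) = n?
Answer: 15750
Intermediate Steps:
r = -1 (r = 1/(-1) = -1)
Q(l, f) = l*(6 + f)
V(N) = -5 - N² (V(N) = -5 + (-(6 - 5))*N² = -5 + (-1*1)*N² = -5 - N²)
V(-11)*(-36 - 89) = (-5 - 1*(-11)²)*(-36 - 89) = (-5 - 1*121)*(-125) = (-5 - 121)*(-125) = -126*(-125) = 15750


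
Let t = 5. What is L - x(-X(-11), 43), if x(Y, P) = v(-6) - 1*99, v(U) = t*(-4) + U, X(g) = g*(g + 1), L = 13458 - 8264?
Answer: 5319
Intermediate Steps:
L = 5194
X(g) = g*(1 + g)
v(U) = -20 + U (v(U) = 5*(-4) + U = -20 + U)
x(Y, P) = -125 (x(Y, P) = (-20 - 6) - 1*99 = -26 - 99 = -125)
L - x(-X(-11), 43) = 5194 - 1*(-125) = 5194 + 125 = 5319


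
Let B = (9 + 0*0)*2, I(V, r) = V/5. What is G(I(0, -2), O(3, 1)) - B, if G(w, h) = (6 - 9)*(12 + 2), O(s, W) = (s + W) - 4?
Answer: -60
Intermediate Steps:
I(V, r) = V/5 (I(V, r) = V*(1/5) = V/5)
O(s, W) = -4 + W + s (O(s, W) = (W + s) - 4 = -4 + W + s)
G(w, h) = -42 (G(w, h) = -3*14 = -42)
B = 18 (B = (9 + 0)*2 = 9*2 = 18)
G(I(0, -2), O(3, 1)) - B = -42 - 1*18 = -42 - 18 = -60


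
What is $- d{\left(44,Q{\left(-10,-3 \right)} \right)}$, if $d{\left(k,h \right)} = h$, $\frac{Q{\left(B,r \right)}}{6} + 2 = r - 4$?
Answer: $54$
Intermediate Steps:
$Q{\left(B,r \right)} = -36 + 6 r$ ($Q{\left(B,r \right)} = -12 + 6 \left(r - 4\right) = -12 + 6 \left(-4 + r\right) = -12 + \left(-24 + 6 r\right) = -36 + 6 r$)
$- d{\left(44,Q{\left(-10,-3 \right)} \right)} = - (-36 + 6 \left(-3\right)) = - (-36 - 18) = \left(-1\right) \left(-54\right) = 54$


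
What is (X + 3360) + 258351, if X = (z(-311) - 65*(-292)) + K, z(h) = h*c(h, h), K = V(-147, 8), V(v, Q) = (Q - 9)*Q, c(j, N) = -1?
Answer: 280994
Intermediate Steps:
V(v, Q) = Q*(-9 + Q) (V(v, Q) = (-9 + Q)*Q = Q*(-9 + Q))
K = -8 (K = 8*(-9 + 8) = 8*(-1) = -8)
z(h) = -h (z(h) = h*(-1) = -h)
X = 19283 (X = (-1*(-311) - 65*(-292)) - 8 = (311 + 18980) - 8 = 19291 - 8 = 19283)
(X + 3360) + 258351 = (19283 + 3360) + 258351 = 22643 + 258351 = 280994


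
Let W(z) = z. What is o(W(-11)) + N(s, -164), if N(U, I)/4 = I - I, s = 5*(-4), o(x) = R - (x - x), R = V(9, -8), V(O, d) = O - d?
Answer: 17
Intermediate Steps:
R = 17 (R = 9 - 1*(-8) = 9 + 8 = 17)
o(x) = 17 (o(x) = 17 - (x - x) = 17 - 1*0 = 17 + 0 = 17)
s = -20
N(U, I) = 0 (N(U, I) = 4*(I - I) = 4*0 = 0)
o(W(-11)) + N(s, -164) = 17 + 0 = 17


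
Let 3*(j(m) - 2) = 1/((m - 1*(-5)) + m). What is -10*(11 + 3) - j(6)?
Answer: -7243/51 ≈ -142.02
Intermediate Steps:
j(m) = 2 + 1/(3*(5 + 2*m)) (j(m) = 2 + 1/(3*((m - 1*(-5)) + m)) = 2 + 1/(3*((m + 5) + m)) = 2 + 1/(3*((5 + m) + m)) = 2 + 1/(3*(5 + 2*m)))
-10*(11 + 3) - j(6) = -10*(11 + 3) - (31 + 12*6)/(3*(5 + 2*6)) = -10*14 - (31 + 72)/(3*(5 + 12)) = -140 - 103/(3*17) = -140 - 1*103/51 = -140 - 103/51 = -7243/51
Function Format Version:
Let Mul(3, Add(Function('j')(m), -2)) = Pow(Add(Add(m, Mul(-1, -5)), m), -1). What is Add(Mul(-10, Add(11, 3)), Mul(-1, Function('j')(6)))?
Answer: Rational(-7243, 51) ≈ -142.02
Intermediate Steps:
Function('j')(m) = Add(2, Mul(Rational(1, 3), Pow(Add(5, Mul(2, m)), -1))) (Function('j')(m) = Add(2, Mul(Rational(1, 3), Pow(Add(Add(m, Mul(-1, -5)), m), -1))) = Add(2, Mul(Rational(1, 3), Pow(Add(Add(m, 5), m), -1))) = Add(2, Mul(Rational(1, 3), Pow(Add(Add(5, m), m), -1))) = Add(2, Mul(Rational(1, 3), Pow(Add(5, Mul(2, m)), -1))))
Add(Mul(-10, Add(11, 3)), Mul(-1, Function('j')(6))) = Add(Mul(-10, Add(11, 3)), Mul(-1, Mul(Rational(1, 3), Pow(Add(5, Mul(2, 6)), -1), Add(31, Mul(12, 6))))) = Add(Mul(-10, 14), Mul(-1, Mul(Rational(1, 3), Pow(Add(5, 12), -1), Add(31, 72)))) = Add(-140, Mul(-1, Mul(Rational(1, 3), Pow(17, -1), 103))) = Add(-140, Mul(-1, Mul(Rational(1, 3), Rational(1, 17), 103))) = Add(-140, Mul(-1, Rational(103, 51))) = Add(-140, Rational(-103, 51)) = Rational(-7243, 51)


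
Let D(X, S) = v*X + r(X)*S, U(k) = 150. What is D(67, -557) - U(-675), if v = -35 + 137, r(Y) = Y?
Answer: -30635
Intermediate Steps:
v = 102
D(X, S) = 102*X + S*X (D(X, S) = 102*X + X*S = 102*X + S*X)
D(67, -557) - U(-675) = 67*(102 - 557) - 1*150 = 67*(-455) - 150 = -30485 - 150 = -30635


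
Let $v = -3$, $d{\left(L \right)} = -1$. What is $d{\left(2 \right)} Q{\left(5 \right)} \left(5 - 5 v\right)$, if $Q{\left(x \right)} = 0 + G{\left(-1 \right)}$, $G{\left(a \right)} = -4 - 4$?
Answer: $160$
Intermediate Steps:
$G{\left(a \right)} = -8$ ($G{\left(a \right)} = -4 - 4 = -8$)
$Q{\left(x \right)} = -8$ ($Q{\left(x \right)} = 0 - 8 = -8$)
$d{\left(2 \right)} Q{\left(5 \right)} \left(5 - 5 v\right) = \left(-1\right) \left(-8\right) \left(5 - -15\right) = 8 \left(5 + 15\right) = 8 \cdot 20 = 160$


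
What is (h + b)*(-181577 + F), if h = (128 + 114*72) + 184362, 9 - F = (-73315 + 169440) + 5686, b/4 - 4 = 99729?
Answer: -167655517770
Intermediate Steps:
b = 398932 (b = 16 + 4*99729 = 16 + 398916 = 398932)
F = -101802 (F = 9 - ((-73315 + 169440) + 5686) = 9 - (96125 + 5686) = 9 - 1*101811 = 9 - 101811 = -101802)
h = 192698 (h = (128 + 8208) + 184362 = 8336 + 184362 = 192698)
(h + b)*(-181577 + F) = (192698 + 398932)*(-181577 - 101802) = 591630*(-283379) = -167655517770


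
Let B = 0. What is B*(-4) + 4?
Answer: 4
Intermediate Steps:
B*(-4) + 4 = 0*(-4) + 4 = 0 + 4 = 4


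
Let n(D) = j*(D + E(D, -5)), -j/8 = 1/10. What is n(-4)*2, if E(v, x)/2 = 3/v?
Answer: 44/5 ≈ 8.8000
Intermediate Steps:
E(v, x) = 6/v (E(v, x) = 2*(3/v) = 6/v)
j = -4/5 (j = -8/10 = -8*1/10 = -4/5 ≈ -0.80000)
n(D) = -24/(5*D) - 4*D/5 (n(D) = -4*(D + 6/D)/5 = -24/(5*D) - 4*D/5)
n(-4)*2 = ((4/5)*(-6 - 1*(-4)**2)/(-4))*2 = ((4/5)*(-1/4)*(-6 - 1*16))*2 = ((4/5)*(-1/4)*(-6 - 16))*2 = ((4/5)*(-1/4)*(-22))*2 = (22/5)*2 = 44/5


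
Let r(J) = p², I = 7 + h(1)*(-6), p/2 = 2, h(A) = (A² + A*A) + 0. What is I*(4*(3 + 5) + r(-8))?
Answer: -240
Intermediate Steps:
h(A) = 2*A² (h(A) = (A² + A²) + 0 = 2*A² + 0 = 2*A²)
p = 4 (p = 2*2 = 4)
I = -5 (I = 7 + (2*1²)*(-6) = 7 + (2*1)*(-6) = 7 + 2*(-6) = 7 - 12 = -5)
r(J) = 16 (r(J) = 4² = 16)
I*(4*(3 + 5) + r(-8)) = -5*(4*(3 + 5) + 16) = -5*(4*8 + 16) = -5*(32 + 16) = -5*48 = -240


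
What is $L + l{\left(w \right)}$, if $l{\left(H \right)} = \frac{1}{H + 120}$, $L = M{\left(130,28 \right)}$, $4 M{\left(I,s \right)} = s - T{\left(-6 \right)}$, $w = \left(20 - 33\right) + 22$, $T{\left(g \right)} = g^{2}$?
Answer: $- \frac{257}{129} \approx -1.9922$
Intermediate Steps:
$w = 9$ ($w = -13 + 22 = 9$)
$M{\left(I,s \right)} = -9 + \frac{s}{4}$ ($M{\left(I,s \right)} = \frac{s - \left(-6\right)^{2}}{4} = \frac{s - 36}{4} = \frac{-36 + s}{4} = -9 + \frac{s}{4}$)
$L = -2$ ($L = -9 + \frac{1}{4} \cdot 28 = -9 + 7 = -2$)
$l{\left(H \right)} = \frac{1}{120 + H}$
$L + l{\left(w \right)} = -2 + \frac{1}{120 + 9} = -2 + \frac{1}{129} = - \frac{257}{129}$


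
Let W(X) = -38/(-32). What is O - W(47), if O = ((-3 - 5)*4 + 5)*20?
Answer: -8659/16 ≈ -541.19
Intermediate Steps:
W(X) = 19/16 (W(X) = -38*(-1/32) = 19/16)
O = -540 (O = (-8*4 + 5)*20 = (-32 + 5)*20 = -27*20 = -540)
O - W(47) = -540 - 1*19/16 = -540 - 19/16 = -8659/16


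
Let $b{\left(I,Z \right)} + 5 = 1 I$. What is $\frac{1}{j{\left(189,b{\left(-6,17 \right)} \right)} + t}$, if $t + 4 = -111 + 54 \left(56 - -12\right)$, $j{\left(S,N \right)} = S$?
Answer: $\frac{1}{3746} \approx 0.00026695$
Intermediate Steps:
$b{\left(I,Z \right)} = -5 + I$ ($b{\left(I,Z \right)} = -5 + 1 I = -5 + I$)
$t = 3557$ ($t = -4 - \left(111 - 54 \left(56 - -12\right)\right) = -4 - \left(111 - 54 \left(56 + 12\right)\right) = -4 + \left(-111 + 54 \cdot 68\right) = -4 + \left(-111 + 3672\right) = -4 + 3561 = 3557$)
$\frac{1}{j{\left(189,b{\left(-6,17 \right)} \right)} + t} = \frac{1}{189 + 3557} = \frac{1}{3746}$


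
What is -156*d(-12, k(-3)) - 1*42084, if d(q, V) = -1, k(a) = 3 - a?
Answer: -41928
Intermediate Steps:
-156*d(-12, k(-3)) - 1*42084 = -156*(-1) - 1*42084 = 156 - 42084 = -41928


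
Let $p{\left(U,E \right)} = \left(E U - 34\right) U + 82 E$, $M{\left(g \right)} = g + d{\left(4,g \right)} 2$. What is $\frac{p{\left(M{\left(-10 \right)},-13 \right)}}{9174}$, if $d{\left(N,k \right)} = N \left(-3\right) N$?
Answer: $- \frac{71765}{4587} \approx -15.645$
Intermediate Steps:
$d{\left(N,k \right)} = - 3 N^{2}$ ($d{\left(N,k \right)} = - 3 N N = - 3 N^{2}$)
$M{\left(g \right)} = -96 + g$ ($M{\left(g \right)} = g + - 3 \cdot 4^{2} \cdot 2 = g + \left(-3\right) 16 \cdot 2 = g - 96 = -96 + g$)
$p{\left(U,E \right)} = 82 E + U \left(-34 + E U\right)$ ($p{\left(U,E \right)} = \left(-34 + E U\right) U + 82 E = U \left(-34 + E U\right) + 82 E = 82 E + U \left(-34 + E U\right)$)
$\frac{p{\left(M{\left(-10 \right)},-13 \right)}}{9174} = \frac{- 34 \left(-96 - 10\right) + 82 \left(-13\right) - 13 \left(-96 - 10\right)^{2}}{9174} = \left(\left(-34\right) \left(-106\right) - 1066 - 13 \left(-106\right)^{2}\right) \frac{1}{9174} = \left(3604 - 1066 - 146068\right) \frac{1}{9174} = \left(-143530\right) \frac{1}{9174} = - \frac{71765}{4587}$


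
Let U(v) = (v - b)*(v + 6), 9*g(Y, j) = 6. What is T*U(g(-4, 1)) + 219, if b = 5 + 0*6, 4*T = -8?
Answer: 2491/9 ≈ 276.78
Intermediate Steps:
T = -2 (T = (1/4)*(-8) = -2)
b = 5 (b = 5 + 0 = 5)
g(Y, j) = 2/3 (g(Y, j) = (1/9)*6 = 2/3)
U(v) = (-5 + v)*(6 + v) (U(v) = (v - 1*5)*(v + 6) = (v - 5)*(6 + v) = (-5 + v)*(6 + v))
T*U(g(-4, 1)) + 219 = -2*(-30 + 2/3 + (2/3)**2) + 219 = -2*(-30 + 2/3 + 4/9) + 219 = -2*(-260/9) + 219 = 520/9 + 219 = 2491/9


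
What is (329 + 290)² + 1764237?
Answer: 2147398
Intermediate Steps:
(329 + 290)² + 1764237 = 619² + 1764237 = 383161 + 1764237 = 2147398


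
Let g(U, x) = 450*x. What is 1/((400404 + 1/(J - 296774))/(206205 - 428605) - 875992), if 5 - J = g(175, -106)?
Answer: -2215717824/1940955077210363 ≈ -1.1416e-6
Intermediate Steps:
J = 47705 (J = 5 - 450*(-106) = 5 - 1*(-47700) = 5 + 47700 = 47705)
1/((400404 + 1/(J - 296774))/(206205 - 428605) - 875992) = 1/((400404 + 1/(47705 - 296774))/(206205 - 428605) - 875992) = 1/((400404 + 1/(-249069))/(-222400) - 875992) = 1/((400404 - 1/249069)*(-1/222400) - 875992) = 1/((99728223875/249069)*(-1/222400) - 875992) = 1/(-3989128955/2215717824 - 875992) = 1/(-1940955077210363/2215717824) = -2215717824/1940955077210363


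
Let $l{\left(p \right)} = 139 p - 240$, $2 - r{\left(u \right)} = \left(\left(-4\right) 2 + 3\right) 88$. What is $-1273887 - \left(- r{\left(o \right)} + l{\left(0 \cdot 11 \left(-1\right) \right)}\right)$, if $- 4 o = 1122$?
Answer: $-1273205$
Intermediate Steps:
$o = - \frac{561}{2}$ ($o = \left(- \frac{1}{4}\right) 1122 = - \frac{561}{2} \approx -280.5$)
$r{\left(u \right)} = 442$ ($r{\left(u \right)} = 2 - \left(\left(-4\right) 2 + 3\right) 88 = 2 - \left(-8 + 3\right) 88 = 2 - \left(-5\right) 88 = 2 - -440 = 2 + 440 = 442$)
$l{\left(p \right)} = -240 + 139 p$
$-1273887 - \left(- r{\left(o \right)} + l{\left(0 \cdot 11 \left(-1\right) \right)}\right) = -1273887 + \left(442 - \left(-240 + 139 \cdot 0 \cdot 11 \left(-1\right)\right)\right) = -1273887 + \left(442 - \left(-240 + 139 \cdot 0 \left(-1\right)\right)\right) = -1273887 + \left(442 - \left(-240 + 139 \cdot 0\right)\right) = -1273887 + \left(442 - \left(-240 + 0\right)\right) = -1273887 + \left(442 - -240\right) = -1273887 + \left(442 + 240\right) = -1273887 + 682 = -1273205$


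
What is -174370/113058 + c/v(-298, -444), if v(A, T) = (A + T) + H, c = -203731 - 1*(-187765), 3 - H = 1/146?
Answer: 40788102823/2033065485 ≈ 20.062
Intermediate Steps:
H = 437/146 (H = 3 - 1/146 = 437/146 ≈ 2.9931)
c = -15966 (c = -203731 + 187765 = -15966)
v(A, T) = 437/146 + A + T (v(A, T) = (A + T) + 437/146 = 437/146 + A + T)
-174370/113058 + c/v(-298, -444) = -174370/113058 - 15966/(437/146 - 298 - 444) = -174370*1/113058 - 15966/(-107895/146) = -87185/56529 - 15966*(-146/107895) = -87185/56529 + 777012/35965 = 40788102823/2033065485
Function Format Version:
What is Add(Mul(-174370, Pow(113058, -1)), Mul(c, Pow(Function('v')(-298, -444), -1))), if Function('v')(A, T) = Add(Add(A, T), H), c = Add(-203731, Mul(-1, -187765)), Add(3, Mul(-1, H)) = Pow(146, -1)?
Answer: Rational(40788102823, 2033065485) ≈ 20.062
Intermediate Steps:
H = Rational(437, 146) (H = Add(3, Mul(-1, Pow(146, -1))) = Add(3, Mul(-1, Rational(1, 146))) = Add(3, Rational(-1, 146)) = Rational(437, 146) ≈ 2.9931)
c = -15966 (c = Add(-203731, 187765) = -15966)
Function('v')(A, T) = Add(Rational(437, 146), A, T) (Function('v')(A, T) = Add(Add(A, T), Rational(437, 146)) = Add(Rational(437, 146), A, T))
Add(Mul(-174370, Pow(113058, -1)), Mul(c, Pow(Function('v')(-298, -444), -1))) = Add(Mul(-174370, Pow(113058, -1)), Mul(-15966, Pow(Add(Rational(437, 146), -298, -444), -1))) = Add(Mul(-174370, Rational(1, 113058)), Mul(-15966, Pow(Rational(-107895, 146), -1))) = Add(Rational(-87185, 56529), Mul(-15966, Rational(-146, 107895))) = Add(Rational(-87185, 56529), Rational(777012, 35965)) = Rational(40788102823, 2033065485)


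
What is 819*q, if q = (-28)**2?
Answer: 642096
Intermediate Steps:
q = 784
819*q = 819*784 = 642096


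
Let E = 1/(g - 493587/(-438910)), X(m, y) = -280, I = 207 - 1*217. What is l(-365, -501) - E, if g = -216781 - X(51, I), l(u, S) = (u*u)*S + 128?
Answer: -6342430961062508921/95023960323 ≈ -6.6746e+7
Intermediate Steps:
I = -10 (I = 207 - 217 = -10)
l(u, S) = 128 + S*u**2 (l(u, S) = u**2*S + 128 = S*u**2 + 128 = 128 + S*u**2)
g = -216501 (g = -216781 - 1*(-280) = -216781 + 280 = -216501)
E = -438910/95023960323 (E = 1/(-216501 - 493587/(-438910)) = 1/(-216501 - 493587*(-1/438910)) = 1/(-216501 + 493587/438910) = 1/(-95023960323/438910) = -438910/95023960323 ≈ -4.6189e-6)
l(-365, -501) - E = (128 - 501*(-365)**2) - 1*(-438910/95023960323) = (128 - 501*133225) + 438910/95023960323 = (128 - 66745725) + 438910/95023960323 = -66745597 + 438910/95023960323 = -6342430961062508921/95023960323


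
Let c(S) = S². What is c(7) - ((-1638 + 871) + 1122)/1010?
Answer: 9827/202 ≈ 48.648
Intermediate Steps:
c(7) - ((-1638 + 871) + 1122)/1010 = 7² - ((-1638 + 871) + 1122)/1010 = 49 - (-767 + 1122)/1010 = 49 - 355/1010 = 49 - 1*71/202 = 49 - 71/202 = 9827/202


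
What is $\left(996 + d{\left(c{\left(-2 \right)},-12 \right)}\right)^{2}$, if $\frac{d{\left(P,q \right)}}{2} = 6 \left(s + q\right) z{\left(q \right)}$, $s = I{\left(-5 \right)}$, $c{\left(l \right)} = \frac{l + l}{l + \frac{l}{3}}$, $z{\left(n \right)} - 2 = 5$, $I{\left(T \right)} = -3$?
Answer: $69696$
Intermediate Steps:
$z{\left(n \right)} = 7$ ($z{\left(n \right)} = 2 + 5 = 7$)
$c{\left(l \right)} = \frac{3}{2}$ ($c{\left(l \right)} = \frac{2 l}{l + l \frac{1}{3}} = \frac{2 l}{l + \frac{l}{3}} = \frac{2 l}{\frac{4}{3} l} = 2 l \frac{3}{4 l} = \frac{3}{2}$)
$s = -3$
$d{\left(P,q \right)} = -252 + 84 q$ ($d{\left(P,q \right)} = 2 \cdot 6 \left(-3 + q\right) 7 = 2 \left(-18 + 6 q\right) 7 = 2 \left(-126 + 42 q\right) = -252 + 84 q$)
$\left(996 + d{\left(c{\left(-2 \right)},-12 \right)}\right)^{2} = \left(996 + \left(-252 + 84 \left(-12\right)\right)\right)^{2} = \left(996 - 1260\right)^{2} = \left(-264\right)^{2} = 69696$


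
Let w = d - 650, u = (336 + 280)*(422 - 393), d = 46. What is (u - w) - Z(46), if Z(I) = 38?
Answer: 18430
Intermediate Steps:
u = 17864 (u = 616*29 = 17864)
w = -604 (w = 46 - 650 = -604)
(u - w) - Z(46) = (17864 - 1*(-604)) - 1*38 = (17864 + 604) - 38 = 18468 - 38 = 18430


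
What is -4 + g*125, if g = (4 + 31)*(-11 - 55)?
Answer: -288754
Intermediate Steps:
g = -2310 (g = 35*(-66) = -2310)
-4 + g*125 = -4 - 2310*125 = -4 - 288750 = -288754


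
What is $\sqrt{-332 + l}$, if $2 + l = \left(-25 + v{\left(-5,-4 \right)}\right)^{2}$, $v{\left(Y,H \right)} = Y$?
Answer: $\sqrt{566} \approx 23.791$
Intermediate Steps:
$l = 898$ ($l = -2 + \left(-25 - 5\right)^{2} = -2 + \left(-30\right)^{2} = -2 + 900 = 898$)
$\sqrt{-332 + l} = \sqrt{-332 + 898} = \sqrt{566}$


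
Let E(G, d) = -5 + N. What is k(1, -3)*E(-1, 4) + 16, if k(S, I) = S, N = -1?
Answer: 10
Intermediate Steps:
E(G, d) = -6 (E(G, d) = -5 - 1 = -6)
k(1, -3)*E(-1, 4) + 16 = 1*(-6) + 16 = -6 + 16 = 10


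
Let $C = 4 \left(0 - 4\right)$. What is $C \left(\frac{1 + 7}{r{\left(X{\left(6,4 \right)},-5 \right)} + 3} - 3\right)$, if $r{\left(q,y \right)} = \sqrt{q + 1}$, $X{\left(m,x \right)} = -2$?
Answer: $\frac{48}{5} + \frac{64 i}{5} \approx 9.6 + 12.8 i$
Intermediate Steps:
$r{\left(q,y \right)} = \sqrt{1 + q}$
$C = -16$ ($C = 4 \left(-4\right) = -16$)
$C \left(\frac{1 + 7}{r{\left(X{\left(6,4 \right)},-5 \right)} + 3} - 3\right) = - 16 \left(\frac{1 + 7}{\sqrt{1 - 2} + 3} - 3\right) = - 16 \left(\frac{8}{\sqrt{-1} + 3} - 3\right) = - 16 \left(\frac{8}{i + 3} - 3\right) = - 16 \left(\frac{8}{3 + i} - 3\right) = - 16 \left(8 \frac{3 - i}{10} - 3\right) = - 16 \left(\frac{4 \left(3 - i\right)}{5} - 3\right) = - 16 \left(-3 + \frac{4 \left(3 - i\right)}{5}\right) = 48 - \frac{64 \left(3 - i\right)}{5}$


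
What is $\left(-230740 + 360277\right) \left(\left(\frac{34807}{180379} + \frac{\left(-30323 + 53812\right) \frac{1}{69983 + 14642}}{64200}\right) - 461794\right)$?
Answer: $- \frac{19540711337607893266094751}{326661859525000} \approx -5.9819 \cdot 10^{10}$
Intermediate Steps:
$\left(-230740 + 360277\right) \left(\left(\frac{34807}{180379} + \frac{\left(-30323 + 53812\right) \frac{1}{69983 + 14642}}{64200}\right) - 461794\right) = 129537 \left(\left(34807 \cdot \frac{1}{180379} + \frac{23489}{84625} \cdot \frac{1}{64200}\right) - 461794\right) = 129537 \left(\left(\frac{34807}{180379} + 23489 \cdot \frac{1}{84625} \cdot \frac{1}{64200}\right) - 461794\right) = 129537 \left(\left(\frac{34807}{180379} + \frac{23489}{84625} \cdot \frac{1}{64200}\right) - 461794\right) = 129537 \left(\left(\frac{34807}{180379} + \frac{23489}{5432925000}\right) - 461794\right) = 129537 \left(\frac{189108057397331}{979985578575000} - 461794\right) = 129537 \left(- \frac{452551271164406152669}{979985578575000}\right) = - \frac{19540711337607893266094751}{326661859525000}$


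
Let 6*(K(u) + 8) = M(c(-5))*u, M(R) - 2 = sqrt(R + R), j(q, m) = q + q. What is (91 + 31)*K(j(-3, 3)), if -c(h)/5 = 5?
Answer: -1220 - 610*I*sqrt(2) ≈ -1220.0 - 862.67*I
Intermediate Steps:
c(h) = -25 (c(h) = -5*5 = -25)
j(q, m) = 2*q
M(R) = 2 + sqrt(2)*sqrt(R) (M(R) = 2 + sqrt(R + R) = 2 + sqrt(2*R) = 2 + sqrt(2)*sqrt(R))
K(u) = -8 + u*(2 + 5*I*sqrt(2))/6 (K(u) = -8 + ((2 + sqrt(2)*sqrt(-25))*u)/6 = -8 + ((2 + sqrt(2)*(5*I))*u)/6 = -8 + ((2 + 5*I*sqrt(2))*u)/6 = -8 + (u*(2 + 5*I*sqrt(2)))/6 = -8 + u*(2 + 5*I*sqrt(2))/6)
(91 + 31)*K(j(-3, 3)) = (91 + 31)*(-8 + (2*(-3))*(2 + 5*I*sqrt(2))/6) = 122*(-8 + (1/6)*(-6)*(2 + 5*I*sqrt(2))) = 122*(-8 + (-2 - 5*I*sqrt(2))) = 122*(-10 - 5*I*sqrt(2)) = -1220 - 610*I*sqrt(2)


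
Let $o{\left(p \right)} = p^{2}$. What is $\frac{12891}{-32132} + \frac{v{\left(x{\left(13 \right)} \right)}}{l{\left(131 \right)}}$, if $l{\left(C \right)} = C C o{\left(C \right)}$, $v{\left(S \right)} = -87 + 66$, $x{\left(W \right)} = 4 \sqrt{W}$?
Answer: $- \frac{3796399156383}{9462871461572} \approx -0.40119$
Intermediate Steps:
$v{\left(S \right)} = -21$
$l{\left(C \right)} = C^{4}$ ($l{\left(C \right)} = C C C^{2} = C^{2} C^{2} = C^{4}$)
$\frac{12891}{-32132} + \frac{v{\left(x{\left(13 \right)} \right)}}{l{\left(131 \right)}} = \frac{12891}{-32132} - \frac{21}{131^{4}} = 12891 \left(- \frac{1}{32132}\right) - \frac{21}{294499921} = - \frac{12891}{32132} - \frac{21}{294499921} = - \frac{3796399156383}{9462871461572}$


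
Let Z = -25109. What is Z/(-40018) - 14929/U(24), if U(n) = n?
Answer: -17553709/28248 ≈ -621.41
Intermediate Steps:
Z/(-40018) - 14929/U(24) = -25109/(-40018) - 14929/24 = -25109*(-1/40018) - 14929*1/24 = 1477/2354 - 14929/24 = -17553709/28248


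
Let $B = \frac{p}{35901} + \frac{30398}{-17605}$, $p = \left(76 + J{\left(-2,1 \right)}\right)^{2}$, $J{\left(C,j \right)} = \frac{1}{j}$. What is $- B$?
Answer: $\frac{986938553}{632037105} \approx 1.5615$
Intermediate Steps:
$p = 5929$ ($p = \left(76 + 1^{-1}\right)^{2} = \left(76 + 1\right)^{2} = 77^{2} = 5929$)
$B = - \frac{986938553}{632037105}$ ($B = \frac{5929}{35901} + \frac{30398}{-17605} = 5929 \cdot \frac{1}{35901} + 30398 \left(- \frac{1}{17605}\right) = \frac{5929}{35901} - \frac{30398}{17605} = - \frac{986938553}{632037105} \approx -1.5615$)
$- B = \left(-1\right) \left(- \frac{986938553}{632037105}\right) = \frac{986938553}{632037105}$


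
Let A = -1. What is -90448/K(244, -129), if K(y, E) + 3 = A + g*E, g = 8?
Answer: 22612/259 ≈ 87.305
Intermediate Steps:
K(y, E) = -4 + 8*E (K(y, E) = -3 + (-1 + 8*E) = -4 + 8*E)
-90448/K(244, -129) = -90448/(-4 + 8*(-129)) = -90448/(-4 - 1032) = -90448/(-1036) = -90448*(-1/1036) = 22612/259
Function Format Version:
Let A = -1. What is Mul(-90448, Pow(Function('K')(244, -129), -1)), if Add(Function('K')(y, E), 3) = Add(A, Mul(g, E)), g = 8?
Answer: Rational(22612, 259) ≈ 87.305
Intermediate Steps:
Function('K')(y, E) = Add(-4, Mul(8, E)) (Function('K')(y, E) = Add(-3, Add(-1, Mul(8, E))) = Add(-4, Mul(8, E)))
Mul(-90448, Pow(Function('K')(244, -129), -1)) = Mul(-90448, Pow(Add(-4, Mul(8, -129)), -1)) = Mul(-90448, Pow(Add(-4, -1032), -1)) = Mul(-90448, Pow(-1036, -1)) = Mul(-90448, Rational(-1, 1036)) = Rational(22612, 259)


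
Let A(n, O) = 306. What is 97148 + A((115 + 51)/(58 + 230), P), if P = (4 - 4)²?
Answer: 97454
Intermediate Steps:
P = 0 (P = 0² = 0)
97148 + A((115 + 51)/(58 + 230), P) = 97148 + 306 = 97454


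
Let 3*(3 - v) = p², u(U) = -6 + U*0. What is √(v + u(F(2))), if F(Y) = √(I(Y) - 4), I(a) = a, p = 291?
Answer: I*√28230 ≈ 168.02*I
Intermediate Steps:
F(Y) = √(-4 + Y) (F(Y) = √(Y - 4) = √(-4 + Y))
u(U) = -6 (u(U) = -6 + 0 = -6)
v = -28224 (v = 3 - ⅓*291² = 3 - ⅓*84681 = 3 - 28227 = -28224)
√(v + u(F(2))) = √(-28224 - 6) = √(-28230) = I*√28230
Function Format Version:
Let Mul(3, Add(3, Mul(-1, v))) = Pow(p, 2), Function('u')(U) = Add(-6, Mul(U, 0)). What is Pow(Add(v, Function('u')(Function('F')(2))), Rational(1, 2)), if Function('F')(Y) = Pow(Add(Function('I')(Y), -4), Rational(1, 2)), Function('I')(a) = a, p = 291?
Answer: Mul(I, Pow(28230, Rational(1, 2))) ≈ Mul(168.02, I)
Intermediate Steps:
Function('F')(Y) = Pow(Add(-4, Y), Rational(1, 2)) (Function('F')(Y) = Pow(Add(Y, -4), Rational(1, 2)) = Pow(Add(-4, Y), Rational(1, 2)))
Function('u')(U) = -6 (Function('u')(U) = Add(-6, 0) = -6)
v = -28224 (v = Add(3, Mul(Rational(-1, 3), Pow(291, 2))) = Add(3, Mul(Rational(-1, 3), 84681)) = Add(3, -28227) = -28224)
Pow(Add(v, Function('u')(Function('F')(2))), Rational(1, 2)) = Pow(Add(-28224, -6), Rational(1, 2)) = Pow(-28230, Rational(1, 2)) = Mul(I, Pow(28230, Rational(1, 2)))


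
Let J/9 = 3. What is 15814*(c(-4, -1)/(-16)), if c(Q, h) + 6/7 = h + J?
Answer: -173954/7 ≈ -24851.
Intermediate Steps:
J = 27 (J = 9*3 = 27)
c(Q, h) = 183/7 + h (c(Q, h) = -6/7 + (h + 27) = -6/7 + (27 + h) = 183/7 + h)
15814*(c(-4, -1)/(-16)) = 15814*((183/7 - 1)/(-16)) = 15814*((176/7)*(-1/16)) = 15814*(-11/7) = -173954/7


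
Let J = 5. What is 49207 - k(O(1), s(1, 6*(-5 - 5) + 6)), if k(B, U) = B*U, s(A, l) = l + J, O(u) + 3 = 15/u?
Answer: 49795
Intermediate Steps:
O(u) = -3 + 15/u
s(A, l) = 5 + l (s(A, l) = l + 5 = 5 + l)
49207 - k(O(1), s(1, 6*(-5 - 5) + 6)) = 49207 - (-3 + 15/1)*(5 + (6*(-5 - 5) + 6)) = 49207 - (-3 + 15*1)*(5 + (6*(-10) + 6)) = 49207 - (-3 + 15)*(5 + (-60 + 6)) = 49207 - 12*(5 - 54) = 49207 - 12*(-49) = 49207 - 1*(-588) = 49207 + 588 = 49795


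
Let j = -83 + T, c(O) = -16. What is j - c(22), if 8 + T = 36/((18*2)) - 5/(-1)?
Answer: -69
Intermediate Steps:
T = -2 (T = -8 + (36/((18*2)) - 5/(-1)) = -8 + (36/36 - 5*(-1)) = -8 + (36*(1/36) + 5) = -8 + (1 + 5) = -8 + 6 = -2)
j = -85 (j = -83 - 2 = -85)
j - c(22) = -85 - 1*(-16) = -85 + 16 = -69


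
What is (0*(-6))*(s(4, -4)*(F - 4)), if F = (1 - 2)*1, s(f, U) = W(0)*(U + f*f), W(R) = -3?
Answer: 0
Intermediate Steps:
s(f, U) = -3*U - 3*f**2 (s(f, U) = -3*(U + f*f) = -3*(U + f**2) = -3*U - 3*f**2)
F = -1 (F = -1*1 = -1)
(0*(-6))*(s(4, -4)*(F - 4)) = (0*(-6))*((-3*(-4) - 3*4**2)*(-1 - 4)) = 0*((12 - 3*16)*(-5)) = 0*((12 - 48)*(-5)) = 0*(-36*(-5)) = 0*180 = 0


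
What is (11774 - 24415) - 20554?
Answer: -33195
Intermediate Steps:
(11774 - 24415) - 20554 = -12641 - 20554 = -33195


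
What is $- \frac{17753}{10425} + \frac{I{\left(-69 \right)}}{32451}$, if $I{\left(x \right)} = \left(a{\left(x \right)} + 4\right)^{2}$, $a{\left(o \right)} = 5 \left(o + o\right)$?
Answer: $\frac{481095633}{37589075} \approx 12.799$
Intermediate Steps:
$a{\left(o \right)} = 10 o$ ($a{\left(o \right)} = 5 \cdot 2 o = 10 o$)
$I{\left(x \right)} = \left(4 + 10 x\right)^{2}$ ($I{\left(x \right)} = \left(10 x + 4\right)^{2} = \left(4 + 10 x\right)^{2}$)
$- \frac{17753}{10425} + \frac{I{\left(-69 \right)}}{32451} = - \frac{17753}{10425} + \frac{4 \left(2 + 5 \left(-69\right)\right)^{2}}{32451} = \left(-17753\right) \frac{1}{10425} + 4 \left(2 - 345\right)^{2} \cdot \frac{1}{32451} = - \frac{17753}{10425} + 4 \left(-343\right)^{2} \cdot \frac{1}{32451} = - \frac{17753}{10425} + 4 \cdot 117649 \cdot \frac{1}{32451} = - \frac{17753}{10425} + 470596 \cdot \frac{1}{32451} = - \frac{17753}{10425} + \frac{470596}{32451} = \frac{481095633}{37589075}$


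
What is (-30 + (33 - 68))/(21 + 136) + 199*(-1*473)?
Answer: -14778004/157 ≈ -94127.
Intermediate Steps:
(-30 + (33 - 68))/(21 + 136) + 199*(-1*473) = (-30 - 35)/157 + 199*(-473) = -65*1/157 - 94127 = -65/157 - 94127 = -14778004/157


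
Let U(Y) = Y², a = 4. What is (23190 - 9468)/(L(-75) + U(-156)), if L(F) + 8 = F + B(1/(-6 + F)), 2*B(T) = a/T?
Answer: 13722/24091 ≈ 0.56959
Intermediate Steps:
B(T) = 2/T (B(T) = (4/T)/2 = 2/T)
L(F) = -20 + 3*F (L(F) = -8 + (F + 2/(1/(-6 + F))) = -8 + (F + 2*(-6 + F)) = -8 + (F + (-12 + 2*F)) = -8 + (-12 + 3*F) = -20 + 3*F)
(23190 - 9468)/(L(-75) + U(-156)) = (23190 - 9468)/((-20 + 3*(-75)) + (-156)²) = 13722/((-20 - 225) + 24336) = 13722/(-245 + 24336) = 13722/24091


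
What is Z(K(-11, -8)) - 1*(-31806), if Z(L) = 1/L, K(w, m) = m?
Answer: 254447/8 ≈ 31806.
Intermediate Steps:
Z(K(-11, -8)) - 1*(-31806) = 1/(-8) - 1*(-31806) = -1/8 + 31806 = 254447/8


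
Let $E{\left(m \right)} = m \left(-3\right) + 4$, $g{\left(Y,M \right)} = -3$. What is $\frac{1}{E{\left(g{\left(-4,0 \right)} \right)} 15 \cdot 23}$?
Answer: $\frac{1}{4485} \approx 0.00022297$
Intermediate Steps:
$E{\left(m \right)} = 4 - 3 m$ ($E{\left(m \right)} = - 3 m + 4 = 4 - 3 m$)
$\frac{1}{E{\left(g{\left(-4,0 \right)} \right)} 15 \cdot 23} = \frac{1}{\left(4 - -9\right) 15 \cdot 23} = \frac{1}{\left(4 + 9\right) 345} = \frac{1}{13 \cdot 345} = \frac{1}{4485}$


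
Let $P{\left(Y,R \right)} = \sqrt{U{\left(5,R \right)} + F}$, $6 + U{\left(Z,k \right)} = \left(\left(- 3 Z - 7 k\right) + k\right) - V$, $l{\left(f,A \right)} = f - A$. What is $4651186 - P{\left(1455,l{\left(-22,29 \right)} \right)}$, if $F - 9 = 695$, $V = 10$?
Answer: $4651186 - \sqrt{979} \approx 4.6512 \cdot 10^{6}$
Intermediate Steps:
$U{\left(Z,k \right)} = -16 - 6 k - 3 Z$ ($U{\left(Z,k \right)} = -6 - \left(10 + 3 Z + 6 k\right) = -16 - 6 k - 3 Z$)
$F = 704$ ($F = 9 + 695 = 704$)
$P{\left(Y,R \right)} = \sqrt{673 - 6 R}$ ($P{\left(Y,R \right)} = \sqrt{\left(-16 - 6 R - 15\right) + 704} = \sqrt{\left(-31 - 6 R\right) + 704} = \sqrt{673 - 6 R}$)
$4651186 - P{\left(1455,l{\left(-22,29 \right)} \right)} = 4651186 - \sqrt{673 - 6 \left(-22 - 29\right)} = 4651186 - \sqrt{673 - -306} = 4651186 - \sqrt{673 + 306} = 4651186 - \sqrt{979}$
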